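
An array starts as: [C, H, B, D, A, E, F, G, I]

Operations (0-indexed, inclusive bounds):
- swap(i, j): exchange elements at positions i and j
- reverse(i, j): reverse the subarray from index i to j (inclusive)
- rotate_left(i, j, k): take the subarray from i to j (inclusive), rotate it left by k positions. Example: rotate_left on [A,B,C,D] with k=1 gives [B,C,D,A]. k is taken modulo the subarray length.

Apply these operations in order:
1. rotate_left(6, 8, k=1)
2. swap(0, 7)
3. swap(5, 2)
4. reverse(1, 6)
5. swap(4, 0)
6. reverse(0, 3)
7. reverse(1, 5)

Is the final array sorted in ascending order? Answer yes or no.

After 1 (rotate_left(6, 8, k=1)): [C, H, B, D, A, E, G, I, F]
After 2 (swap(0, 7)): [I, H, B, D, A, E, G, C, F]
After 3 (swap(5, 2)): [I, H, E, D, A, B, G, C, F]
After 4 (reverse(1, 6)): [I, G, B, A, D, E, H, C, F]
After 5 (swap(4, 0)): [D, G, B, A, I, E, H, C, F]
After 6 (reverse(0, 3)): [A, B, G, D, I, E, H, C, F]
After 7 (reverse(1, 5)): [A, E, I, D, G, B, H, C, F]

Answer: no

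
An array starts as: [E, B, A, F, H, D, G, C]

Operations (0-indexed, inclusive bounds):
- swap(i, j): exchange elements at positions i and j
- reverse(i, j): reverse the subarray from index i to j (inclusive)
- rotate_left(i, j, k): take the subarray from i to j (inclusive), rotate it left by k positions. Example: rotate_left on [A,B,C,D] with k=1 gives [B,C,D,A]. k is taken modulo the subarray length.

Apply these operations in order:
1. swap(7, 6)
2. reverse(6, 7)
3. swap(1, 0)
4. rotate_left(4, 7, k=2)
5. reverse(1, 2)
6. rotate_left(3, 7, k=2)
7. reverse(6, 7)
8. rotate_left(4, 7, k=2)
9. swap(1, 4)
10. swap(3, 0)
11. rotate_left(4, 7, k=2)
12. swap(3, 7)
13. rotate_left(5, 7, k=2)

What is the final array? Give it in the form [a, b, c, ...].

After 1 (swap(7, 6)): [E, B, A, F, H, D, C, G]
After 2 (reverse(6, 7)): [E, B, A, F, H, D, G, C]
After 3 (swap(1, 0)): [B, E, A, F, H, D, G, C]
After 4 (rotate_left(4, 7, k=2)): [B, E, A, F, G, C, H, D]
After 5 (reverse(1, 2)): [B, A, E, F, G, C, H, D]
After 6 (rotate_left(3, 7, k=2)): [B, A, E, C, H, D, F, G]
After 7 (reverse(6, 7)): [B, A, E, C, H, D, G, F]
After 8 (rotate_left(4, 7, k=2)): [B, A, E, C, G, F, H, D]
After 9 (swap(1, 4)): [B, G, E, C, A, F, H, D]
After 10 (swap(3, 0)): [C, G, E, B, A, F, H, D]
After 11 (rotate_left(4, 7, k=2)): [C, G, E, B, H, D, A, F]
After 12 (swap(3, 7)): [C, G, E, F, H, D, A, B]
After 13 (rotate_left(5, 7, k=2)): [C, G, E, F, H, B, D, A]

Answer: [C, G, E, F, H, B, D, A]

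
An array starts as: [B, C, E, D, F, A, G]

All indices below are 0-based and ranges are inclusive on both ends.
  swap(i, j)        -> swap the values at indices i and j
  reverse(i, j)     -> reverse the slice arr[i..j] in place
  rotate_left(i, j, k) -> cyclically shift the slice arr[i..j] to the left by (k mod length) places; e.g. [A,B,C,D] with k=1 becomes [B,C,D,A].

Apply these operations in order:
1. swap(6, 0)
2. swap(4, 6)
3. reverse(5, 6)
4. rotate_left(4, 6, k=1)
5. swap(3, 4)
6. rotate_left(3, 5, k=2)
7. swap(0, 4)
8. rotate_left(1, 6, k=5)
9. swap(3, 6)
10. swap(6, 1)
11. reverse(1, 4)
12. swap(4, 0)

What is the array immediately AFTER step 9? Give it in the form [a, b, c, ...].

After 1 (swap(6, 0)): [G, C, E, D, F, A, B]
After 2 (swap(4, 6)): [G, C, E, D, B, A, F]
After 3 (reverse(5, 6)): [G, C, E, D, B, F, A]
After 4 (rotate_left(4, 6, k=1)): [G, C, E, D, F, A, B]
After 5 (swap(3, 4)): [G, C, E, F, D, A, B]
After 6 (rotate_left(3, 5, k=2)): [G, C, E, A, F, D, B]
After 7 (swap(0, 4)): [F, C, E, A, G, D, B]
After 8 (rotate_left(1, 6, k=5)): [F, B, C, E, A, G, D]
After 9 (swap(3, 6)): [F, B, C, D, A, G, E]

Answer: [F, B, C, D, A, G, E]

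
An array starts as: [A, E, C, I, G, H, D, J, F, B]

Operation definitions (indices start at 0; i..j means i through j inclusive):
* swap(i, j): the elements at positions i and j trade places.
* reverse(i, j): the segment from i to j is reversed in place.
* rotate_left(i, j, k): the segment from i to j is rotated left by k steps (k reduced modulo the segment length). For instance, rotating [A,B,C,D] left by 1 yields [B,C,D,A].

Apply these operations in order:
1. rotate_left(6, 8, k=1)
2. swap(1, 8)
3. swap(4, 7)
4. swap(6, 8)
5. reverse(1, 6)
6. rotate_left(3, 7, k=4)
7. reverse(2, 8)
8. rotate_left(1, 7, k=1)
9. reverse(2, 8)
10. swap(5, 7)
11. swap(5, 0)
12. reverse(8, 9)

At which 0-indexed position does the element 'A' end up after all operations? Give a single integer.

After 1 (rotate_left(6, 8, k=1)): [A, E, C, I, G, H, J, F, D, B]
After 2 (swap(1, 8)): [A, D, C, I, G, H, J, F, E, B]
After 3 (swap(4, 7)): [A, D, C, I, F, H, J, G, E, B]
After 4 (swap(6, 8)): [A, D, C, I, F, H, E, G, J, B]
After 5 (reverse(1, 6)): [A, E, H, F, I, C, D, G, J, B]
After 6 (rotate_left(3, 7, k=4)): [A, E, H, G, F, I, C, D, J, B]
After 7 (reverse(2, 8)): [A, E, J, D, C, I, F, G, H, B]
After 8 (rotate_left(1, 7, k=1)): [A, J, D, C, I, F, G, E, H, B]
After 9 (reverse(2, 8)): [A, J, H, E, G, F, I, C, D, B]
After 10 (swap(5, 7)): [A, J, H, E, G, C, I, F, D, B]
After 11 (swap(5, 0)): [C, J, H, E, G, A, I, F, D, B]
After 12 (reverse(8, 9)): [C, J, H, E, G, A, I, F, B, D]

Answer: 5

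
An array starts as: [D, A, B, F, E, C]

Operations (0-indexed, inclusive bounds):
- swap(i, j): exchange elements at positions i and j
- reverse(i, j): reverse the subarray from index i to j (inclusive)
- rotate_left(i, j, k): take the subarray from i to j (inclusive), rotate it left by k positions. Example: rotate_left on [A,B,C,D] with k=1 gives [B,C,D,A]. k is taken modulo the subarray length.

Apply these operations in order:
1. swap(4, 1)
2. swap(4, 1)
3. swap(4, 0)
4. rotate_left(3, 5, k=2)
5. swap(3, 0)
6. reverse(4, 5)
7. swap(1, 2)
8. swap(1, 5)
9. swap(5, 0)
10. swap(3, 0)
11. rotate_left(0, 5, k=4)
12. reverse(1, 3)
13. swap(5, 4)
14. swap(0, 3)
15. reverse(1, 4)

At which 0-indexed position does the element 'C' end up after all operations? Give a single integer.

Answer: 0

Derivation:
After 1 (swap(4, 1)): [D, E, B, F, A, C]
After 2 (swap(4, 1)): [D, A, B, F, E, C]
After 3 (swap(4, 0)): [E, A, B, F, D, C]
After 4 (rotate_left(3, 5, k=2)): [E, A, B, C, F, D]
After 5 (swap(3, 0)): [C, A, B, E, F, D]
After 6 (reverse(4, 5)): [C, A, B, E, D, F]
After 7 (swap(1, 2)): [C, B, A, E, D, F]
After 8 (swap(1, 5)): [C, F, A, E, D, B]
After 9 (swap(5, 0)): [B, F, A, E, D, C]
After 10 (swap(3, 0)): [E, F, A, B, D, C]
After 11 (rotate_left(0, 5, k=4)): [D, C, E, F, A, B]
After 12 (reverse(1, 3)): [D, F, E, C, A, B]
After 13 (swap(5, 4)): [D, F, E, C, B, A]
After 14 (swap(0, 3)): [C, F, E, D, B, A]
After 15 (reverse(1, 4)): [C, B, D, E, F, A]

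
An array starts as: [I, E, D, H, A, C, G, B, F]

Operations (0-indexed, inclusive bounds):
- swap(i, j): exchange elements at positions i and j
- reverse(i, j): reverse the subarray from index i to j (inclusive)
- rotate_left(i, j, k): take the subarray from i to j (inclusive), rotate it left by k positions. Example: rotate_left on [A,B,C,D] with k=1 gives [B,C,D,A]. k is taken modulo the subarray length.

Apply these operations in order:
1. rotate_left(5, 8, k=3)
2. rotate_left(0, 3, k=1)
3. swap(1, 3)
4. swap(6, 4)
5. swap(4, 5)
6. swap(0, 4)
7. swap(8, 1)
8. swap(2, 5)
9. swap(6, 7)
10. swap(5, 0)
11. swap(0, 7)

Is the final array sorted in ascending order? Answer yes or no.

Answer: yes

Derivation:
After 1 (rotate_left(5, 8, k=3)): [I, E, D, H, A, F, C, G, B]
After 2 (rotate_left(0, 3, k=1)): [E, D, H, I, A, F, C, G, B]
After 3 (swap(1, 3)): [E, I, H, D, A, F, C, G, B]
After 4 (swap(6, 4)): [E, I, H, D, C, F, A, G, B]
After 5 (swap(4, 5)): [E, I, H, D, F, C, A, G, B]
After 6 (swap(0, 4)): [F, I, H, D, E, C, A, G, B]
After 7 (swap(8, 1)): [F, B, H, D, E, C, A, G, I]
After 8 (swap(2, 5)): [F, B, C, D, E, H, A, G, I]
After 9 (swap(6, 7)): [F, B, C, D, E, H, G, A, I]
After 10 (swap(5, 0)): [H, B, C, D, E, F, G, A, I]
After 11 (swap(0, 7)): [A, B, C, D, E, F, G, H, I]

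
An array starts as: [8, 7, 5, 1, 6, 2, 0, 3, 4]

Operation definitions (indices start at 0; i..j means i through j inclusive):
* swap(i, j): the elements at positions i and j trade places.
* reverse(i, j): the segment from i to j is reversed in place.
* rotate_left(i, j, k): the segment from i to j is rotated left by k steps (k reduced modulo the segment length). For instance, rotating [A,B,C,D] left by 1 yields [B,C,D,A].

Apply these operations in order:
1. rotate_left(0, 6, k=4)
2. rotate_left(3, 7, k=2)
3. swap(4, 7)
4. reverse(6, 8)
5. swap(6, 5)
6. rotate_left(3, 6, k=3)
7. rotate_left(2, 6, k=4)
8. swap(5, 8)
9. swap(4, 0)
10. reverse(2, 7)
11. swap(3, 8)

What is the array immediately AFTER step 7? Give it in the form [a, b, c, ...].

After 1 (rotate_left(0, 6, k=4)): [6, 2, 0, 8, 7, 5, 1, 3, 4]
After 2 (rotate_left(3, 7, k=2)): [6, 2, 0, 5, 1, 3, 8, 7, 4]
After 3 (swap(4, 7)): [6, 2, 0, 5, 7, 3, 8, 1, 4]
After 4 (reverse(6, 8)): [6, 2, 0, 5, 7, 3, 4, 1, 8]
After 5 (swap(6, 5)): [6, 2, 0, 5, 7, 4, 3, 1, 8]
After 6 (rotate_left(3, 6, k=3)): [6, 2, 0, 3, 5, 7, 4, 1, 8]
After 7 (rotate_left(2, 6, k=4)): [6, 2, 4, 0, 3, 5, 7, 1, 8]

Answer: [6, 2, 4, 0, 3, 5, 7, 1, 8]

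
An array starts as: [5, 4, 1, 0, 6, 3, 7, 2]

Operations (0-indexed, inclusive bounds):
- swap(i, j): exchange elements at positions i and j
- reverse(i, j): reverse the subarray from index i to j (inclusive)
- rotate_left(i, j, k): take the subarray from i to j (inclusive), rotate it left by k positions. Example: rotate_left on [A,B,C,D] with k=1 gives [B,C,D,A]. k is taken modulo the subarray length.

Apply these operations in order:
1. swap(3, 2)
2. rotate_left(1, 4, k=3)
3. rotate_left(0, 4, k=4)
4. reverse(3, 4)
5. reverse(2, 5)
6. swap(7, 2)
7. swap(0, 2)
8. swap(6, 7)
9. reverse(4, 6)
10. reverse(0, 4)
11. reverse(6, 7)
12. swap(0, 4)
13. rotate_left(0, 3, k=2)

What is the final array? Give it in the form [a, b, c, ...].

After 1 (swap(3, 2)): [5, 4, 0, 1, 6, 3, 7, 2]
After 2 (rotate_left(1, 4, k=3)): [5, 6, 4, 0, 1, 3, 7, 2]
After 3 (rotate_left(0, 4, k=4)): [1, 5, 6, 4, 0, 3, 7, 2]
After 4 (reverse(3, 4)): [1, 5, 6, 0, 4, 3, 7, 2]
After 5 (reverse(2, 5)): [1, 5, 3, 4, 0, 6, 7, 2]
After 6 (swap(7, 2)): [1, 5, 2, 4, 0, 6, 7, 3]
After 7 (swap(0, 2)): [2, 5, 1, 4, 0, 6, 7, 3]
After 8 (swap(6, 7)): [2, 5, 1, 4, 0, 6, 3, 7]
After 9 (reverse(4, 6)): [2, 5, 1, 4, 3, 6, 0, 7]
After 10 (reverse(0, 4)): [3, 4, 1, 5, 2, 6, 0, 7]
After 11 (reverse(6, 7)): [3, 4, 1, 5, 2, 6, 7, 0]
After 12 (swap(0, 4)): [2, 4, 1, 5, 3, 6, 7, 0]
After 13 (rotate_left(0, 3, k=2)): [1, 5, 2, 4, 3, 6, 7, 0]

Answer: [1, 5, 2, 4, 3, 6, 7, 0]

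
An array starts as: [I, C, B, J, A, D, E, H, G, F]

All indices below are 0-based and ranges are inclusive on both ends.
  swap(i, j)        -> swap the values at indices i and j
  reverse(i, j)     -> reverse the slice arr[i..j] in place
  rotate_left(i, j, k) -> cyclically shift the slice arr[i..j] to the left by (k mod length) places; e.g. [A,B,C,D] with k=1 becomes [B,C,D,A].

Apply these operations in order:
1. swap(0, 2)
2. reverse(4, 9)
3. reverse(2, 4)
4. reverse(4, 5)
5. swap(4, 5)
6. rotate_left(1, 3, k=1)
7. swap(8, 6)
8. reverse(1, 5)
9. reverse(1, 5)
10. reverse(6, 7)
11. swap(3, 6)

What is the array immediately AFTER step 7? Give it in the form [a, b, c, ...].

Answer: [B, F, J, C, I, G, D, E, H, A]

Derivation:
After 1 (swap(0, 2)): [B, C, I, J, A, D, E, H, G, F]
After 2 (reverse(4, 9)): [B, C, I, J, F, G, H, E, D, A]
After 3 (reverse(2, 4)): [B, C, F, J, I, G, H, E, D, A]
After 4 (reverse(4, 5)): [B, C, F, J, G, I, H, E, D, A]
After 5 (swap(4, 5)): [B, C, F, J, I, G, H, E, D, A]
After 6 (rotate_left(1, 3, k=1)): [B, F, J, C, I, G, H, E, D, A]
After 7 (swap(8, 6)): [B, F, J, C, I, G, D, E, H, A]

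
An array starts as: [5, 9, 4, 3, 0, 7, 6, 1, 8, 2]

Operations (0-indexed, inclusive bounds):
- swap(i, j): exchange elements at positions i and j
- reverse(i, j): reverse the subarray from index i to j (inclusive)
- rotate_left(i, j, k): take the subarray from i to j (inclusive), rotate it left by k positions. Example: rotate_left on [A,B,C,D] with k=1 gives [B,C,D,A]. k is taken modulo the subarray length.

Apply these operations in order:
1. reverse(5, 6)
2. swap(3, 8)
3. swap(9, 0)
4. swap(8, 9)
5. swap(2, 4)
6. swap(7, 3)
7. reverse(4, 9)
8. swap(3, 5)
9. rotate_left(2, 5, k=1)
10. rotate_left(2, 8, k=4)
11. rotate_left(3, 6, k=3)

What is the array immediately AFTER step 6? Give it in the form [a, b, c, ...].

Answer: [2, 9, 0, 1, 4, 6, 7, 8, 5, 3]

Derivation:
After 1 (reverse(5, 6)): [5, 9, 4, 3, 0, 6, 7, 1, 8, 2]
After 2 (swap(3, 8)): [5, 9, 4, 8, 0, 6, 7, 1, 3, 2]
After 3 (swap(9, 0)): [2, 9, 4, 8, 0, 6, 7, 1, 3, 5]
After 4 (swap(8, 9)): [2, 9, 4, 8, 0, 6, 7, 1, 5, 3]
After 5 (swap(2, 4)): [2, 9, 0, 8, 4, 6, 7, 1, 5, 3]
After 6 (swap(7, 3)): [2, 9, 0, 1, 4, 6, 7, 8, 5, 3]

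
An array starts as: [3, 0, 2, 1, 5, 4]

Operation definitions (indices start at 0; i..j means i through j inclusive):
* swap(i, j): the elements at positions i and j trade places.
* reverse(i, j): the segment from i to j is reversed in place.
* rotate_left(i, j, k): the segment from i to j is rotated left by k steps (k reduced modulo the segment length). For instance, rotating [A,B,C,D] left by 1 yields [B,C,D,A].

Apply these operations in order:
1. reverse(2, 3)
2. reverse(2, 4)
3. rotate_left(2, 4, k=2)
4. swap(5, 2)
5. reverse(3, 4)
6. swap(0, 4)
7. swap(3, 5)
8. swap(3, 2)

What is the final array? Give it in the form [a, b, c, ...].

After 1 (reverse(2, 3)): [3, 0, 1, 2, 5, 4]
After 2 (reverse(2, 4)): [3, 0, 5, 2, 1, 4]
After 3 (rotate_left(2, 4, k=2)): [3, 0, 1, 5, 2, 4]
After 4 (swap(5, 2)): [3, 0, 4, 5, 2, 1]
After 5 (reverse(3, 4)): [3, 0, 4, 2, 5, 1]
After 6 (swap(0, 4)): [5, 0, 4, 2, 3, 1]
After 7 (swap(3, 5)): [5, 0, 4, 1, 3, 2]
After 8 (swap(3, 2)): [5, 0, 1, 4, 3, 2]

Answer: [5, 0, 1, 4, 3, 2]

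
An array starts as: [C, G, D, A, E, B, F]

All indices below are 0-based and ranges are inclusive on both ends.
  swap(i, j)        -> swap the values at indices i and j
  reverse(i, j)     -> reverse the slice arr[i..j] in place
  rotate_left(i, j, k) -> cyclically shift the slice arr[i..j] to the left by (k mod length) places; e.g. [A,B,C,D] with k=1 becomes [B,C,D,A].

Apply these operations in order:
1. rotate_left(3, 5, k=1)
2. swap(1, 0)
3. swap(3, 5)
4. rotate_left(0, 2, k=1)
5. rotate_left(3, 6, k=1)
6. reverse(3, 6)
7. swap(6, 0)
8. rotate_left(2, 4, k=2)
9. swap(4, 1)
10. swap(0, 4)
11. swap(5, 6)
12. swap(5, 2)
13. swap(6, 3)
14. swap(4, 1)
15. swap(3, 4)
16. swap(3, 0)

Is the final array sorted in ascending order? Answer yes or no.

After 1 (rotate_left(3, 5, k=1)): [C, G, D, E, B, A, F]
After 2 (swap(1, 0)): [G, C, D, E, B, A, F]
After 3 (swap(3, 5)): [G, C, D, A, B, E, F]
After 4 (rotate_left(0, 2, k=1)): [C, D, G, A, B, E, F]
After 5 (rotate_left(3, 6, k=1)): [C, D, G, B, E, F, A]
After 6 (reverse(3, 6)): [C, D, G, A, F, E, B]
After 7 (swap(6, 0)): [B, D, G, A, F, E, C]
After 8 (rotate_left(2, 4, k=2)): [B, D, F, G, A, E, C]
After 9 (swap(4, 1)): [B, A, F, G, D, E, C]
After 10 (swap(0, 4)): [D, A, F, G, B, E, C]
After 11 (swap(5, 6)): [D, A, F, G, B, C, E]
After 12 (swap(5, 2)): [D, A, C, G, B, F, E]
After 13 (swap(6, 3)): [D, A, C, E, B, F, G]
After 14 (swap(4, 1)): [D, B, C, E, A, F, G]
After 15 (swap(3, 4)): [D, B, C, A, E, F, G]
After 16 (swap(3, 0)): [A, B, C, D, E, F, G]

Answer: yes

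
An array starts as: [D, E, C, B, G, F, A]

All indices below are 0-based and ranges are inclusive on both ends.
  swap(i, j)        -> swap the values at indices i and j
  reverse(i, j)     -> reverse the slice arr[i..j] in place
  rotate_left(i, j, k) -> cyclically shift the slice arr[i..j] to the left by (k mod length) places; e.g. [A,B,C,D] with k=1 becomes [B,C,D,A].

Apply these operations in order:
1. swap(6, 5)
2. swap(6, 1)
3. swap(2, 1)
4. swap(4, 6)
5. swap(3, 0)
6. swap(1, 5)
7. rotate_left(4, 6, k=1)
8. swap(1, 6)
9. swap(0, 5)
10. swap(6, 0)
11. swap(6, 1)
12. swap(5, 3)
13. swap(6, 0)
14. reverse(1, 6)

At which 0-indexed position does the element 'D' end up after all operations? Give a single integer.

After 1 (swap(6, 5)): [D, E, C, B, G, A, F]
After 2 (swap(6, 1)): [D, F, C, B, G, A, E]
After 3 (swap(2, 1)): [D, C, F, B, G, A, E]
After 4 (swap(4, 6)): [D, C, F, B, E, A, G]
After 5 (swap(3, 0)): [B, C, F, D, E, A, G]
After 6 (swap(1, 5)): [B, A, F, D, E, C, G]
After 7 (rotate_left(4, 6, k=1)): [B, A, F, D, C, G, E]
After 8 (swap(1, 6)): [B, E, F, D, C, G, A]
After 9 (swap(0, 5)): [G, E, F, D, C, B, A]
After 10 (swap(6, 0)): [A, E, F, D, C, B, G]
After 11 (swap(6, 1)): [A, G, F, D, C, B, E]
After 12 (swap(5, 3)): [A, G, F, B, C, D, E]
After 13 (swap(6, 0)): [E, G, F, B, C, D, A]
After 14 (reverse(1, 6)): [E, A, D, C, B, F, G]

Answer: 2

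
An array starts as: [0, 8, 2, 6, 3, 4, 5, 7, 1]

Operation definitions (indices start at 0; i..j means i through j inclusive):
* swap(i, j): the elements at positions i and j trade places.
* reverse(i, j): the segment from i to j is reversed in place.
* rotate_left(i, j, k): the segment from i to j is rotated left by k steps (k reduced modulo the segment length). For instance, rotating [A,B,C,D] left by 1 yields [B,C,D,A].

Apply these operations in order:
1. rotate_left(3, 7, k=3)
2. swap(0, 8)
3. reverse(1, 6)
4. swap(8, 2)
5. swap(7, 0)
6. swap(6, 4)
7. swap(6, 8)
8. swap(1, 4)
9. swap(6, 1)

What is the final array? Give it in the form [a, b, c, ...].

After 1 (rotate_left(3, 7, k=3)): [0, 8, 2, 5, 7, 6, 3, 4, 1]
After 2 (swap(0, 8)): [1, 8, 2, 5, 7, 6, 3, 4, 0]
After 3 (reverse(1, 6)): [1, 3, 6, 7, 5, 2, 8, 4, 0]
After 4 (swap(8, 2)): [1, 3, 0, 7, 5, 2, 8, 4, 6]
After 5 (swap(7, 0)): [4, 3, 0, 7, 5, 2, 8, 1, 6]
After 6 (swap(6, 4)): [4, 3, 0, 7, 8, 2, 5, 1, 6]
After 7 (swap(6, 8)): [4, 3, 0, 7, 8, 2, 6, 1, 5]
After 8 (swap(1, 4)): [4, 8, 0, 7, 3, 2, 6, 1, 5]
After 9 (swap(6, 1)): [4, 6, 0, 7, 3, 2, 8, 1, 5]

Answer: [4, 6, 0, 7, 3, 2, 8, 1, 5]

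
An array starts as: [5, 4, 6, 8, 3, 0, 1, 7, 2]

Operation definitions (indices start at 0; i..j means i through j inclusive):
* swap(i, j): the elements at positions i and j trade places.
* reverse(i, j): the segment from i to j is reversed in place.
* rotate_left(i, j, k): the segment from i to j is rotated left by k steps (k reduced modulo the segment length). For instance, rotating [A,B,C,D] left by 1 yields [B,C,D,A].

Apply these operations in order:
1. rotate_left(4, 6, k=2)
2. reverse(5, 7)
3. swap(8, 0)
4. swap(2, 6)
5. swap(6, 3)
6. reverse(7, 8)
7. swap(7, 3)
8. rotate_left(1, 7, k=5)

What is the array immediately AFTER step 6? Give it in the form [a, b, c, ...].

Answer: [2, 4, 0, 6, 1, 7, 8, 5, 3]

Derivation:
After 1 (rotate_left(4, 6, k=2)): [5, 4, 6, 8, 1, 3, 0, 7, 2]
After 2 (reverse(5, 7)): [5, 4, 6, 8, 1, 7, 0, 3, 2]
After 3 (swap(8, 0)): [2, 4, 6, 8, 1, 7, 0, 3, 5]
After 4 (swap(2, 6)): [2, 4, 0, 8, 1, 7, 6, 3, 5]
After 5 (swap(6, 3)): [2, 4, 0, 6, 1, 7, 8, 3, 5]
After 6 (reverse(7, 8)): [2, 4, 0, 6, 1, 7, 8, 5, 3]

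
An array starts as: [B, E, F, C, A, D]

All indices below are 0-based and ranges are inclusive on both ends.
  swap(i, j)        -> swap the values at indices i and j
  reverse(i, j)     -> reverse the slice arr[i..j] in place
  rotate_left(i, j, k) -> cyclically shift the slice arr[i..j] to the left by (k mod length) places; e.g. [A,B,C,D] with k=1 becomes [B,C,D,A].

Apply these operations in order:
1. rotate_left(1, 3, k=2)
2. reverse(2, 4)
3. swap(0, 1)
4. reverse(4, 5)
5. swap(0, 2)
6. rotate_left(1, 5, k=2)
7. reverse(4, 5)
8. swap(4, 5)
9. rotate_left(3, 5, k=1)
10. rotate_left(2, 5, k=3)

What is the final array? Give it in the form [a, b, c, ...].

After 1 (rotate_left(1, 3, k=2)): [B, C, E, F, A, D]
After 2 (reverse(2, 4)): [B, C, A, F, E, D]
After 3 (swap(0, 1)): [C, B, A, F, E, D]
After 4 (reverse(4, 5)): [C, B, A, F, D, E]
After 5 (swap(0, 2)): [A, B, C, F, D, E]
After 6 (rotate_left(1, 5, k=2)): [A, F, D, E, B, C]
After 7 (reverse(4, 5)): [A, F, D, E, C, B]
After 8 (swap(4, 5)): [A, F, D, E, B, C]
After 9 (rotate_left(3, 5, k=1)): [A, F, D, B, C, E]
After 10 (rotate_left(2, 5, k=3)): [A, F, E, D, B, C]

Answer: [A, F, E, D, B, C]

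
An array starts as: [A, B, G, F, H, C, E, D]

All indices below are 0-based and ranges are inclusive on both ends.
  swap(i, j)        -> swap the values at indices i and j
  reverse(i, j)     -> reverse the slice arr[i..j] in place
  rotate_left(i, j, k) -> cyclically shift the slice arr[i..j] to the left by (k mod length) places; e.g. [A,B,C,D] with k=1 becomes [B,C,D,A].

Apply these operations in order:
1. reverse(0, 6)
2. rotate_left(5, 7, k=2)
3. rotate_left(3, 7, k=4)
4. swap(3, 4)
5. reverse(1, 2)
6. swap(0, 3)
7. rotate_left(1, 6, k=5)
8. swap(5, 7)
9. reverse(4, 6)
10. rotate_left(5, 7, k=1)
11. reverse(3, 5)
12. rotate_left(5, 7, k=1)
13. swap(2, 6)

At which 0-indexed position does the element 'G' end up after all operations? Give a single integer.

After 1 (reverse(0, 6)): [E, C, H, F, G, B, A, D]
After 2 (rotate_left(5, 7, k=2)): [E, C, H, F, G, D, B, A]
After 3 (rotate_left(3, 7, k=4)): [E, C, H, A, F, G, D, B]
After 4 (swap(3, 4)): [E, C, H, F, A, G, D, B]
After 5 (reverse(1, 2)): [E, H, C, F, A, G, D, B]
After 6 (swap(0, 3)): [F, H, C, E, A, G, D, B]
After 7 (rotate_left(1, 6, k=5)): [F, D, H, C, E, A, G, B]
After 8 (swap(5, 7)): [F, D, H, C, E, B, G, A]
After 9 (reverse(4, 6)): [F, D, H, C, G, B, E, A]
After 10 (rotate_left(5, 7, k=1)): [F, D, H, C, G, E, A, B]
After 11 (reverse(3, 5)): [F, D, H, E, G, C, A, B]
After 12 (rotate_left(5, 7, k=1)): [F, D, H, E, G, A, B, C]
After 13 (swap(2, 6)): [F, D, B, E, G, A, H, C]

Answer: 4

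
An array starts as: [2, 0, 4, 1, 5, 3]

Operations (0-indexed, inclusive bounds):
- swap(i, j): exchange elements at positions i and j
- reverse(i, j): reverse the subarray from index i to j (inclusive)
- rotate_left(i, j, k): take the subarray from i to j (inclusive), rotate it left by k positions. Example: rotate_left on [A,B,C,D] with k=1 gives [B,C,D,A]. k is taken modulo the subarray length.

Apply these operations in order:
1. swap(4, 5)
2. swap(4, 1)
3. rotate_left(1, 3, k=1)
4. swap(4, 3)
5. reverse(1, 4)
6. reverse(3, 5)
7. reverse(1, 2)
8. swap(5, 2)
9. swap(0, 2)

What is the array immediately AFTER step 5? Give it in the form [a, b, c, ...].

After 1 (swap(4, 5)): [2, 0, 4, 1, 3, 5]
After 2 (swap(4, 1)): [2, 3, 4, 1, 0, 5]
After 3 (rotate_left(1, 3, k=1)): [2, 4, 1, 3, 0, 5]
After 4 (swap(4, 3)): [2, 4, 1, 0, 3, 5]
After 5 (reverse(1, 4)): [2, 3, 0, 1, 4, 5]

Answer: [2, 3, 0, 1, 4, 5]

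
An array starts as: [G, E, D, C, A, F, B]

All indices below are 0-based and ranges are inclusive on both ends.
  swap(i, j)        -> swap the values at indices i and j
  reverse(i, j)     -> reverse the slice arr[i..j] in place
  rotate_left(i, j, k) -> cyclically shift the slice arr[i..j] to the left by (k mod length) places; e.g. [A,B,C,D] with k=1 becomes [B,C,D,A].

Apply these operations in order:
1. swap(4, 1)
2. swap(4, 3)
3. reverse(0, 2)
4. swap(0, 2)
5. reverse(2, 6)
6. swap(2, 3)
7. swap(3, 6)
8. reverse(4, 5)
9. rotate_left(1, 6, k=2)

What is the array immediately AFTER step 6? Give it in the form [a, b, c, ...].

Answer: [G, A, F, B, C, E, D]

Derivation:
After 1 (swap(4, 1)): [G, A, D, C, E, F, B]
After 2 (swap(4, 3)): [G, A, D, E, C, F, B]
After 3 (reverse(0, 2)): [D, A, G, E, C, F, B]
After 4 (swap(0, 2)): [G, A, D, E, C, F, B]
After 5 (reverse(2, 6)): [G, A, B, F, C, E, D]
After 6 (swap(2, 3)): [G, A, F, B, C, E, D]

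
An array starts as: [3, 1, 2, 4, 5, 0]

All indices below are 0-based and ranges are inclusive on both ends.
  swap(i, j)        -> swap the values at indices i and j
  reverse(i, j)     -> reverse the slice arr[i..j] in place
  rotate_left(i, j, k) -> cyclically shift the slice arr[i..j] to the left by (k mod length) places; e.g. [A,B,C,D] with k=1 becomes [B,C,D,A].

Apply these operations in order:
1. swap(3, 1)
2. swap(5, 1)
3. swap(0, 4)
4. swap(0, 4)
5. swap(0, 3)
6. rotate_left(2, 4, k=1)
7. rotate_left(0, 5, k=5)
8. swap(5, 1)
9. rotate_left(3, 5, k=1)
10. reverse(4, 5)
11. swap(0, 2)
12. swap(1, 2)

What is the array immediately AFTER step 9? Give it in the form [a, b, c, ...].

Answer: [4, 2, 0, 5, 1, 3]

Derivation:
After 1 (swap(3, 1)): [3, 4, 2, 1, 5, 0]
After 2 (swap(5, 1)): [3, 0, 2, 1, 5, 4]
After 3 (swap(0, 4)): [5, 0, 2, 1, 3, 4]
After 4 (swap(0, 4)): [3, 0, 2, 1, 5, 4]
After 5 (swap(0, 3)): [1, 0, 2, 3, 5, 4]
After 6 (rotate_left(2, 4, k=1)): [1, 0, 3, 5, 2, 4]
After 7 (rotate_left(0, 5, k=5)): [4, 1, 0, 3, 5, 2]
After 8 (swap(5, 1)): [4, 2, 0, 3, 5, 1]
After 9 (rotate_left(3, 5, k=1)): [4, 2, 0, 5, 1, 3]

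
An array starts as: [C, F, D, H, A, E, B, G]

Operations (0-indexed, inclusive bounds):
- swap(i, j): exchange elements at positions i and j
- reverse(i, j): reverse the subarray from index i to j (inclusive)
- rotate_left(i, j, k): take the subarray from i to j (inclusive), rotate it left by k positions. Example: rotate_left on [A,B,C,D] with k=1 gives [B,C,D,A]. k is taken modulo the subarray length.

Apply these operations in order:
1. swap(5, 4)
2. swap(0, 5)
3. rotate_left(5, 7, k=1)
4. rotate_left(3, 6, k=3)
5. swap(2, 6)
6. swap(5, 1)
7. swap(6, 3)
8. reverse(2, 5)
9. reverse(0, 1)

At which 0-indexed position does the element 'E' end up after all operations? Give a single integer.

Answer: 0

Derivation:
After 1 (swap(5, 4)): [C, F, D, H, E, A, B, G]
After 2 (swap(0, 5)): [A, F, D, H, E, C, B, G]
After 3 (rotate_left(5, 7, k=1)): [A, F, D, H, E, B, G, C]
After 4 (rotate_left(3, 6, k=3)): [A, F, D, G, H, E, B, C]
After 5 (swap(2, 6)): [A, F, B, G, H, E, D, C]
After 6 (swap(5, 1)): [A, E, B, G, H, F, D, C]
After 7 (swap(6, 3)): [A, E, B, D, H, F, G, C]
After 8 (reverse(2, 5)): [A, E, F, H, D, B, G, C]
After 9 (reverse(0, 1)): [E, A, F, H, D, B, G, C]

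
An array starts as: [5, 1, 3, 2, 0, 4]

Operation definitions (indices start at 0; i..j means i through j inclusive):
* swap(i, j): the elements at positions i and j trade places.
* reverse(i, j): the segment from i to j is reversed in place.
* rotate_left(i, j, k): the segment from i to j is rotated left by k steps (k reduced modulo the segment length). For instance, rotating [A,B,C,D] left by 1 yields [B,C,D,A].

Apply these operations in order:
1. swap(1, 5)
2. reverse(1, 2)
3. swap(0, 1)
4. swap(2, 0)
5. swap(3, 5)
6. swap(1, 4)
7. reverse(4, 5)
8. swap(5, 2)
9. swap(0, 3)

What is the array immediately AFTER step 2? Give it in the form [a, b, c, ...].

After 1 (swap(1, 5)): [5, 4, 3, 2, 0, 1]
After 2 (reverse(1, 2)): [5, 3, 4, 2, 0, 1]

Answer: [5, 3, 4, 2, 0, 1]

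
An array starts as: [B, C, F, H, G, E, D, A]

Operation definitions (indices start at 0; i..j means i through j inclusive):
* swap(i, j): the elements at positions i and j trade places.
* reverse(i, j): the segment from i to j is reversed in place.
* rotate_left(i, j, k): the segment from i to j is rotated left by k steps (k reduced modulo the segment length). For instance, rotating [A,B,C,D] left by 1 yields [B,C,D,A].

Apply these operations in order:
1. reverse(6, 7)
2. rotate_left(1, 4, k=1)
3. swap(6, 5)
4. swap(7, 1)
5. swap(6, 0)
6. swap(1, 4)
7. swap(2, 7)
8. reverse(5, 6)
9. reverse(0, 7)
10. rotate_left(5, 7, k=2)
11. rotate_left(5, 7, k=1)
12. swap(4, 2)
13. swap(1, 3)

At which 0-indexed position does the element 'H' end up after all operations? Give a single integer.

Answer: 0

Derivation:
After 1 (reverse(6, 7)): [B, C, F, H, G, E, A, D]
After 2 (rotate_left(1, 4, k=1)): [B, F, H, G, C, E, A, D]
After 3 (swap(6, 5)): [B, F, H, G, C, A, E, D]
After 4 (swap(7, 1)): [B, D, H, G, C, A, E, F]
After 5 (swap(6, 0)): [E, D, H, G, C, A, B, F]
After 6 (swap(1, 4)): [E, C, H, G, D, A, B, F]
After 7 (swap(2, 7)): [E, C, F, G, D, A, B, H]
After 8 (reverse(5, 6)): [E, C, F, G, D, B, A, H]
After 9 (reverse(0, 7)): [H, A, B, D, G, F, C, E]
After 10 (rotate_left(5, 7, k=2)): [H, A, B, D, G, E, F, C]
After 11 (rotate_left(5, 7, k=1)): [H, A, B, D, G, F, C, E]
After 12 (swap(4, 2)): [H, A, G, D, B, F, C, E]
After 13 (swap(1, 3)): [H, D, G, A, B, F, C, E]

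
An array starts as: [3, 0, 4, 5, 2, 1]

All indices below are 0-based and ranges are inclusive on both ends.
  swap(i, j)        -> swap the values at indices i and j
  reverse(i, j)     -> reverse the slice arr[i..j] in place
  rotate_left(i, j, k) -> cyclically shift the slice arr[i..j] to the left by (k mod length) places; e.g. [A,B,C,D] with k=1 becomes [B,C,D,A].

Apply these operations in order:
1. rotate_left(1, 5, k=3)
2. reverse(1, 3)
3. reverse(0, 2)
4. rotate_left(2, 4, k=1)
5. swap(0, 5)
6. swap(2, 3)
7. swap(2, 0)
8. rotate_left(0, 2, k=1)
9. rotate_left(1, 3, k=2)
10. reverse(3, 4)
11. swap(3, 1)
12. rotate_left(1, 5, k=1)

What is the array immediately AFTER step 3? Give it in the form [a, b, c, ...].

Answer: [1, 0, 3, 2, 4, 5]

Derivation:
After 1 (rotate_left(1, 5, k=3)): [3, 2, 1, 0, 4, 5]
After 2 (reverse(1, 3)): [3, 0, 1, 2, 4, 5]
After 3 (reverse(0, 2)): [1, 0, 3, 2, 4, 5]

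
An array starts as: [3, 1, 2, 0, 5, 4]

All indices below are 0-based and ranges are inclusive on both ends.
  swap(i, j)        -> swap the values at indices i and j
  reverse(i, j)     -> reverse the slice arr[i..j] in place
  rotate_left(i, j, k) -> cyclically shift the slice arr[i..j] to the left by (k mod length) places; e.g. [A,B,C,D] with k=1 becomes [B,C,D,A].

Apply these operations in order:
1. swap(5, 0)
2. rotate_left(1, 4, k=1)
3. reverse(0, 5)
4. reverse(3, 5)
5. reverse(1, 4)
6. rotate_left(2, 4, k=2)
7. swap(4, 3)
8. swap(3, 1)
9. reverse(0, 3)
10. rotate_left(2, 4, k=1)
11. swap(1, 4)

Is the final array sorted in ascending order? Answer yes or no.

After 1 (swap(5, 0)): [4, 1, 2, 0, 5, 3]
After 2 (rotate_left(1, 4, k=1)): [4, 2, 0, 5, 1, 3]
After 3 (reverse(0, 5)): [3, 1, 5, 0, 2, 4]
After 4 (reverse(3, 5)): [3, 1, 5, 4, 2, 0]
After 5 (reverse(1, 4)): [3, 2, 4, 5, 1, 0]
After 6 (rotate_left(2, 4, k=2)): [3, 2, 1, 4, 5, 0]
After 7 (swap(4, 3)): [3, 2, 1, 5, 4, 0]
After 8 (swap(3, 1)): [3, 5, 1, 2, 4, 0]
After 9 (reverse(0, 3)): [2, 1, 5, 3, 4, 0]
After 10 (rotate_left(2, 4, k=1)): [2, 1, 3, 4, 5, 0]
After 11 (swap(1, 4)): [2, 5, 3, 4, 1, 0]

Answer: no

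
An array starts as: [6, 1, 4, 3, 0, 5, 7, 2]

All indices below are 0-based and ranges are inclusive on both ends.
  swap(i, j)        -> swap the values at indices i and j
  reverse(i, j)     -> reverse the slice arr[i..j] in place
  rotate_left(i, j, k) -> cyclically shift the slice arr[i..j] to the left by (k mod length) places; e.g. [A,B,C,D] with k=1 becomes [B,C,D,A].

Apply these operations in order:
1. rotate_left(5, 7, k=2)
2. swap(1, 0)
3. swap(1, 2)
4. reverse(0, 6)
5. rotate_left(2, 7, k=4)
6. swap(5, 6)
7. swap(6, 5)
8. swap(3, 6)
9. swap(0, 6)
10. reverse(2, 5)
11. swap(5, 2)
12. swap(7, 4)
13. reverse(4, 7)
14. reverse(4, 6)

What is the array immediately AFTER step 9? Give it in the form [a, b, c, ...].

After 1 (rotate_left(5, 7, k=2)): [6, 1, 4, 3, 0, 2, 5, 7]
After 2 (swap(1, 0)): [1, 6, 4, 3, 0, 2, 5, 7]
After 3 (swap(1, 2)): [1, 4, 6, 3, 0, 2, 5, 7]
After 4 (reverse(0, 6)): [5, 2, 0, 3, 6, 4, 1, 7]
After 5 (rotate_left(2, 7, k=4)): [5, 2, 1, 7, 0, 3, 6, 4]
After 6 (swap(5, 6)): [5, 2, 1, 7, 0, 6, 3, 4]
After 7 (swap(6, 5)): [5, 2, 1, 7, 0, 3, 6, 4]
After 8 (swap(3, 6)): [5, 2, 1, 6, 0, 3, 7, 4]
After 9 (swap(0, 6)): [7, 2, 1, 6, 0, 3, 5, 4]

Answer: [7, 2, 1, 6, 0, 3, 5, 4]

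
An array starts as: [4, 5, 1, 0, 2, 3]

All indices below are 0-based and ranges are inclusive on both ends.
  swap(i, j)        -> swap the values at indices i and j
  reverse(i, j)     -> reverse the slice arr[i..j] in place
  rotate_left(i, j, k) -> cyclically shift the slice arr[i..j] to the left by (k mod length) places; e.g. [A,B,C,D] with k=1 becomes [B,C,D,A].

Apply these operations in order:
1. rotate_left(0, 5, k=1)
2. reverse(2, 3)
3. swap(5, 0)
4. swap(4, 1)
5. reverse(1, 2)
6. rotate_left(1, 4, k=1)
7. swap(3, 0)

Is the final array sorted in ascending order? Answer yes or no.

Answer: no

Derivation:
After 1 (rotate_left(0, 5, k=1)): [5, 1, 0, 2, 3, 4]
After 2 (reverse(2, 3)): [5, 1, 2, 0, 3, 4]
After 3 (swap(5, 0)): [4, 1, 2, 0, 3, 5]
After 4 (swap(4, 1)): [4, 3, 2, 0, 1, 5]
After 5 (reverse(1, 2)): [4, 2, 3, 0, 1, 5]
After 6 (rotate_left(1, 4, k=1)): [4, 3, 0, 1, 2, 5]
After 7 (swap(3, 0)): [1, 3, 0, 4, 2, 5]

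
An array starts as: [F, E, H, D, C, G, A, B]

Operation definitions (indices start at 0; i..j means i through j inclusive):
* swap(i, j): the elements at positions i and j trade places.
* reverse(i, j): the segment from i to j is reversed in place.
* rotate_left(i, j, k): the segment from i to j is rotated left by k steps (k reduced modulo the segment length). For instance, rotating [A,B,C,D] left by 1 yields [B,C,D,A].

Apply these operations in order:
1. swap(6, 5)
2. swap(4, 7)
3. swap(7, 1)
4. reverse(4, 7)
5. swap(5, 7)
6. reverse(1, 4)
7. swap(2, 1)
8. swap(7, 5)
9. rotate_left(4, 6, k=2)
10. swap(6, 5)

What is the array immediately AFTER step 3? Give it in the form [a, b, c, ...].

Answer: [F, C, H, D, B, A, G, E]

Derivation:
After 1 (swap(6, 5)): [F, E, H, D, C, A, G, B]
After 2 (swap(4, 7)): [F, E, H, D, B, A, G, C]
After 3 (swap(7, 1)): [F, C, H, D, B, A, G, E]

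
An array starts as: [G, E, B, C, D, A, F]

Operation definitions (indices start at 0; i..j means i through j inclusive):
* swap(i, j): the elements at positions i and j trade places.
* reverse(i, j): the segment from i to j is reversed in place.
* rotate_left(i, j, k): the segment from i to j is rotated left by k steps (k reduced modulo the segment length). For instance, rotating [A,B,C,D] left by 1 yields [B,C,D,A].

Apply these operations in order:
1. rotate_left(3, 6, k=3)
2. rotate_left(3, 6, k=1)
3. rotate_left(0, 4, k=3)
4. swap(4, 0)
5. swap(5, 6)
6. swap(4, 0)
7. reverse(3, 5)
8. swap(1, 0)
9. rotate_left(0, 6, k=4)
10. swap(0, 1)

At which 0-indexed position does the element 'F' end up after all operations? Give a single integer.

After 1 (rotate_left(3, 6, k=3)): [G, E, B, F, C, D, A]
After 2 (rotate_left(3, 6, k=1)): [G, E, B, C, D, A, F]
After 3 (rotate_left(0, 4, k=3)): [C, D, G, E, B, A, F]
After 4 (swap(4, 0)): [B, D, G, E, C, A, F]
After 5 (swap(5, 6)): [B, D, G, E, C, F, A]
After 6 (swap(4, 0)): [C, D, G, E, B, F, A]
After 7 (reverse(3, 5)): [C, D, G, F, B, E, A]
After 8 (swap(1, 0)): [D, C, G, F, B, E, A]
After 9 (rotate_left(0, 6, k=4)): [B, E, A, D, C, G, F]
After 10 (swap(0, 1)): [E, B, A, D, C, G, F]

Answer: 6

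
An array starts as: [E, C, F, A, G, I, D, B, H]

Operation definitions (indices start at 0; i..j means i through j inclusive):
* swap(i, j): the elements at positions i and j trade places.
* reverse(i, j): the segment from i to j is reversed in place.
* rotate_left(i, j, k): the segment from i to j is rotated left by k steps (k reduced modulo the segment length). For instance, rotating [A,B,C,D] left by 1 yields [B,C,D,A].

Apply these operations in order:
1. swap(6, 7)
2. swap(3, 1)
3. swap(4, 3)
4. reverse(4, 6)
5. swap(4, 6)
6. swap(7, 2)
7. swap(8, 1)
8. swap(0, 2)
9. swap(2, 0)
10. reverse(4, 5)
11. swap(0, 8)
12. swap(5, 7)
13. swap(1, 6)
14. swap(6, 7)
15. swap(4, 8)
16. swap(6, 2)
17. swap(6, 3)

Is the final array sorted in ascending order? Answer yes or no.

Answer: yes

Derivation:
After 1 (swap(6, 7)): [E, C, F, A, G, I, B, D, H]
After 2 (swap(3, 1)): [E, A, F, C, G, I, B, D, H]
After 3 (swap(4, 3)): [E, A, F, G, C, I, B, D, H]
After 4 (reverse(4, 6)): [E, A, F, G, B, I, C, D, H]
After 5 (swap(4, 6)): [E, A, F, G, C, I, B, D, H]
After 6 (swap(7, 2)): [E, A, D, G, C, I, B, F, H]
After 7 (swap(8, 1)): [E, H, D, G, C, I, B, F, A]
After 8 (swap(0, 2)): [D, H, E, G, C, I, B, F, A]
After 9 (swap(2, 0)): [E, H, D, G, C, I, B, F, A]
After 10 (reverse(4, 5)): [E, H, D, G, I, C, B, F, A]
After 11 (swap(0, 8)): [A, H, D, G, I, C, B, F, E]
After 12 (swap(5, 7)): [A, H, D, G, I, F, B, C, E]
After 13 (swap(1, 6)): [A, B, D, G, I, F, H, C, E]
After 14 (swap(6, 7)): [A, B, D, G, I, F, C, H, E]
After 15 (swap(4, 8)): [A, B, D, G, E, F, C, H, I]
After 16 (swap(6, 2)): [A, B, C, G, E, F, D, H, I]
After 17 (swap(6, 3)): [A, B, C, D, E, F, G, H, I]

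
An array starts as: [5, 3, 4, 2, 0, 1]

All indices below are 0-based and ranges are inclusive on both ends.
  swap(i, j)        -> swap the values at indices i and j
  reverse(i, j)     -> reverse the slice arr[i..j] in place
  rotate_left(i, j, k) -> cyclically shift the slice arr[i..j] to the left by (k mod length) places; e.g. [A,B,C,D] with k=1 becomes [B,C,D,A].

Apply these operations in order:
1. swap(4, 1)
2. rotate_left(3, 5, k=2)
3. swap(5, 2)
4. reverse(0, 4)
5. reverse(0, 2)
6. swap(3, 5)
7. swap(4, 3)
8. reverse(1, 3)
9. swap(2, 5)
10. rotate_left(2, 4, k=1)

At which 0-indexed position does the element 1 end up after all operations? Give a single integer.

After 1 (swap(4, 1)): [5, 0, 4, 2, 3, 1]
After 2 (rotate_left(3, 5, k=2)): [5, 0, 4, 1, 2, 3]
After 3 (swap(5, 2)): [5, 0, 3, 1, 2, 4]
After 4 (reverse(0, 4)): [2, 1, 3, 0, 5, 4]
After 5 (reverse(0, 2)): [3, 1, 2, 0, 5, 4]
After 6 (swap(3, 5)): [3, 1, 2, 4, 5, 0]
After 7 (swap(4, 3)): [3, 1, 2, 5, 4, 0]
After 8 (reverse(1, 3)): [3, 5, 2, 1, 4, 0]
After 9 (swap(2, 5)): [3, 5, 0, 1, 4, 2]
After 10 (rotate_left(2, 4, k=1)): [3, 5, 1, 4, 0, 2]

Answer: 2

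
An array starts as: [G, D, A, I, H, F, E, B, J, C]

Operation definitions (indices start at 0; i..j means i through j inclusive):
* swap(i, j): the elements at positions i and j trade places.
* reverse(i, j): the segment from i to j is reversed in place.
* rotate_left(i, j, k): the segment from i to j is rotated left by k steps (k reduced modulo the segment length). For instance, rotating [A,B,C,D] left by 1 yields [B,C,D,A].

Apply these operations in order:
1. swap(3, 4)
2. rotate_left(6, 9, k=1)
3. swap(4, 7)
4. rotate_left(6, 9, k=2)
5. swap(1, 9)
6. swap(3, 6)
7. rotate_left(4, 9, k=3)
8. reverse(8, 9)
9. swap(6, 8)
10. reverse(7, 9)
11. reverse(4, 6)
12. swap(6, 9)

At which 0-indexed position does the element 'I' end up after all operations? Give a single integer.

After 1 (swap(3, 4)): [G, D, A, H, I, F, E, B, J, C]
After 2 (rotate_left(6, 9, k=1)): [G, D, A, H, I, F, B, J, C, E]
After 3 (swap(4, 7)): [G, D, A, H, J, F, B, I, C, E]
After 4 (rotate_left(6, 9, k=2)): [G, D, A, H, J, F, C, E, B, I]
After 5 (swap(1, 9)): [G, I, A, H, J, F, C, E, B, D]
After 6 (swap(3, 6)): [G, I, A, C, J, F, H, E, B, D]
After 7 (rotate_left(4, 9, k=3)): [G, I, A, C, E, B, D, J, F, H]
After 8 (reverse(8, 9)): [G, I, A, C, E, B, D, J, H, F]
After 9 (swap(6, 8)): [G, I, A, C, E, B, H, J, D, F]
After 10 (reverse(7, 9)): [G, I, A, C, E, B, H, F, D, J]
After 11 (reverse(4, 6)): [G, I, A, C, H, B, E, F, D, J]
After 12 (swap(6, 9)): [G, I, A, C, H, B, J, F, D, E]

Answer: 1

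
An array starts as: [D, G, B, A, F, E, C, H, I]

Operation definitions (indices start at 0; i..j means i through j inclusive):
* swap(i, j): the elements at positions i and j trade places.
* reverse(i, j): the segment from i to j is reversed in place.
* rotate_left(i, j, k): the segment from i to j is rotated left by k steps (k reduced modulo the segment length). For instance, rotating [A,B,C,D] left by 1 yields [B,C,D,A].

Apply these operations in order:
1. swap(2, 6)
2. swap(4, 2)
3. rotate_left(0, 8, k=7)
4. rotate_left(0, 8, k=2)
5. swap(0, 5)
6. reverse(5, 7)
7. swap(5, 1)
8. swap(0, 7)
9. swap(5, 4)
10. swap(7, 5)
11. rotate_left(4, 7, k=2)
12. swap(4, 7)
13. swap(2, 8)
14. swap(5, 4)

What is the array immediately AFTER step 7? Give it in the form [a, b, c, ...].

Answer: [E, H, F, A, C, G, B, D, I]

Derivation:
After 1 (swap(2, 6)): [D, G, C, A, F, E, B, H, I]
After 2 (swap(4, 2)): [D, G, F, A, C, E, B, H, I]
After 3 (rotate_left(0, 8, k=7)): [H, I, D, G, F, A, C, E, B]
After 4 (rotate_left(0, 8, k=2)): [D, G, F, A, C, E, B, H, I]
After 5 (swap(0, 5)): [E, G, F, A, C, D, B, H, I]
After 6 (reverse(5, 7)): [E, G, F, A, C, H, B, D, I]
After 7 (swap(5, 1)): [E, H, F, A, C, G, B, D, I]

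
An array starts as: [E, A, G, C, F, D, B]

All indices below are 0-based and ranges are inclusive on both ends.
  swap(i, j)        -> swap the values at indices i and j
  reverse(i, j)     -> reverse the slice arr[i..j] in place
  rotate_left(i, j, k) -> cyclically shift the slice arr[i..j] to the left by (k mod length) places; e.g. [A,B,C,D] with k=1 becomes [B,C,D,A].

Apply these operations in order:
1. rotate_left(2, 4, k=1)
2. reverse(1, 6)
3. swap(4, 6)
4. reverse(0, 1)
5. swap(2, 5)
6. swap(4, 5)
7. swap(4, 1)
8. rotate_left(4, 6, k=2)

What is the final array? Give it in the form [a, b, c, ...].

Answer: [B, D, C, G, F, E, A]

Derivation:
After 1 (rotate_left(2, 4, k=1)): [E, A, C, F, G, D, B]
After 2 (reverse(1, 6)): [E, B, D, G, F, C, A]
After 3 (swap(4, 6)): [E, B, D, G, A, C, F]
After 4 (reverse(0, 1)): [B, E, D, G, A, C, F]
After 5 (swap(2, 5)): [B, E, C, G, A, D, F]
After 6 (swap(4, 5)): [B, E, C, G, D, A, F]
After 7 (swap(4, 1)): [B, D, C, G, E, A, F]
After 8 (rotate_left(4, 6, k=2)): [B, D, C, G, F, E, A]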